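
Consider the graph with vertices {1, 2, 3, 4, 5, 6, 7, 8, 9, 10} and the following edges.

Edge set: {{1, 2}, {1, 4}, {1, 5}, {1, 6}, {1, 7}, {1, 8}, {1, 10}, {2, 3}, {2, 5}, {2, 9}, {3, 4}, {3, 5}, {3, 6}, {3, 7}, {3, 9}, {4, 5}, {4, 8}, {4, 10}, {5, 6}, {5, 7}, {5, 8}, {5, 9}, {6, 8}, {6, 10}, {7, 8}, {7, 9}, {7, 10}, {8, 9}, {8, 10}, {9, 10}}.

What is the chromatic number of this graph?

1, 6, 8, 10 are mutually adjacent (a clique of size 4), so at least 4 colors are needed.
4 colors suffice: color a → {5, 10}; color b → {3, 8}; color c → {1, 9}; color d → {2, 4, 6, 7}. Every edge joins two different colors.

4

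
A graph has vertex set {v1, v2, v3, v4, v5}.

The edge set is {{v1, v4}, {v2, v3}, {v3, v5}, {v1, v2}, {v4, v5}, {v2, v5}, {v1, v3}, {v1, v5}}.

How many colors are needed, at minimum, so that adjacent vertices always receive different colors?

4

v1, v2, v3, v5 form a clique, so at least 4 colors are needed.
One proper 4-coloring: v1=R, v2=Y, v3=G, v4=G, v5=B. No two adjacent vertices share a color.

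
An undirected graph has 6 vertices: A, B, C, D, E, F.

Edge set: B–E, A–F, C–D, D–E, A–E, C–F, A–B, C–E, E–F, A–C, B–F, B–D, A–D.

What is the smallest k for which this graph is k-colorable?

4

A, B, E, F are pairwise adjacent (a clique of size 4), so at least 4 colors are needed.
4 colors suffice: color red → {A}; color blue → {E}; color green → {D, F}; color yellow → {B, C}. Each edge has distinct colors on its endpoints.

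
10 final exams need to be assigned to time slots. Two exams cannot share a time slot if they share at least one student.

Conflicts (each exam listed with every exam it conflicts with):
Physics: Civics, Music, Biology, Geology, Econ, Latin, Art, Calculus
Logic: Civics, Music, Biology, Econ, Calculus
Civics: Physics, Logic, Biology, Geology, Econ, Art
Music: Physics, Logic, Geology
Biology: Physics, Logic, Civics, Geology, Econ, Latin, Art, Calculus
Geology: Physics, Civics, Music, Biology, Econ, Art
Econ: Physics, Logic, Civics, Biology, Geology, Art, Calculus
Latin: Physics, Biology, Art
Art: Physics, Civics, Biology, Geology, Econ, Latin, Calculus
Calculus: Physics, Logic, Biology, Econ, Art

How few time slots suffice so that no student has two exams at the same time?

Physics, Civics, Biology, Geology, Econ, Art pairwise conflict, so at least 6 time slots are needed.
6 time slots suffice: Physics=1, Logic=1, Civics=5, Music=2, Biology=2, Geology=6, Econ=4, Latin=4, Art=3, Calculus=5. No two conflicting exams share a time slot.

6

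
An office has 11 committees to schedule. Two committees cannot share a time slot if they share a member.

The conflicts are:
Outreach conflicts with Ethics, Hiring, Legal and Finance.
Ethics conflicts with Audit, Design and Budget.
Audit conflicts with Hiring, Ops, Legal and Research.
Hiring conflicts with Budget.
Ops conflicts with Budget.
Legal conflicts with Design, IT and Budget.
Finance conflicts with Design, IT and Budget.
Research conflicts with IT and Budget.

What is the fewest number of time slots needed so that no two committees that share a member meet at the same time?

Audit and Ops conflict, so at least 2 time slots are needed.
2 time slots suffice: time slot 1 → {Outreach, Audit, Design, IT, Budget}; time slot 2 → {Ethics, Hiring, Ops, Legal, Finance, Research}. Each listed conflict is separated.

2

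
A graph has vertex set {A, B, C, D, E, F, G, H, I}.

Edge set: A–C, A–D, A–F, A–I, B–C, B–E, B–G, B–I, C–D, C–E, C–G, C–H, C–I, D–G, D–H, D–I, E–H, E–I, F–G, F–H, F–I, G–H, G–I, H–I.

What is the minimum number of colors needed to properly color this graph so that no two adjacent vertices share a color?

5

C, D, G, H, I are pairwise adjacent (a clique of size 5), so at least 5 colors are needed.
A valid assignment using 5 colors: A=green, B=yellow, C=blue, D=purple, E=green, F=blue, G=green, H=yellow, I=red. Every edge joins two different colors.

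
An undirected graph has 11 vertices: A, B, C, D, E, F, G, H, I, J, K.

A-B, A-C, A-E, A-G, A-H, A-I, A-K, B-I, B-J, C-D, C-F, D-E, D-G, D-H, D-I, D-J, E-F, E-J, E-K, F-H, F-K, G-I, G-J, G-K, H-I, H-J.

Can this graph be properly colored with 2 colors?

No

A, B, I are mutually adjacent, so at least 3 colors are needed.
So 2 colors are not enough.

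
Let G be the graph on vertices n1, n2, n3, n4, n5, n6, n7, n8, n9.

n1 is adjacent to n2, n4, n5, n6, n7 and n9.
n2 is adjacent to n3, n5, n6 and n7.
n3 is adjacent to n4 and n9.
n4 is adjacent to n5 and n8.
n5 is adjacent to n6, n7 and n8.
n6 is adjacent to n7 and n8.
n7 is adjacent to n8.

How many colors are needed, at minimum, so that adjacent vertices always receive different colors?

5

n1, n2, n5, n6, n7 form a clique, so at least 5 colors are needed.
5 colors suffice: n1=R, n2=P, n3=R, n4=G, n5=B, n6=Y, n7=G, n8=R, n9=B. Each edge has distinct colors on its endpoints.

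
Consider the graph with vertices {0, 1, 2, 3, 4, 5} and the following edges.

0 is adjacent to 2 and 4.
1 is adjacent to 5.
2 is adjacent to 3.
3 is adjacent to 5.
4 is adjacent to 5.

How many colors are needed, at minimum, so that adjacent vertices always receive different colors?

The cycle 0-2-3-5-4-0 has odd length 5, so it cannot be 2-colored; at least 3 colors are needed.
One proper 3-coloring: 0=c, 1=b, 2=a, 3=b, 4=b, 5=a. Each edge has distinct colors on its endpoints.

3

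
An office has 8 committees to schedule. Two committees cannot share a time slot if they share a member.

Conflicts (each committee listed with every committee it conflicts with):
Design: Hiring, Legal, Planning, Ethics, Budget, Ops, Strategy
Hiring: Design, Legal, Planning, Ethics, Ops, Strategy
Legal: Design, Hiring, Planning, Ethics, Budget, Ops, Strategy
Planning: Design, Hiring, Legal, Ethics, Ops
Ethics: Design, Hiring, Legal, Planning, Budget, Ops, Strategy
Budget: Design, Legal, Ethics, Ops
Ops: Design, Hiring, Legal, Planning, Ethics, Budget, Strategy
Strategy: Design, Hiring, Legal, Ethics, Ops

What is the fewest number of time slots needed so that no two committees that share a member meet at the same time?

6

Design, Hiring, Legal, Planning, Ethics, Ops pairwise conflict, so at least 6 time slots are needed.
A valid assignment using 6 time slots: Design=4, Hiring=5, Legal=2, Planning=6, Ethics=3, Budget=5, Ops=1, Strategy=6. No two conflicting committees share a time slot.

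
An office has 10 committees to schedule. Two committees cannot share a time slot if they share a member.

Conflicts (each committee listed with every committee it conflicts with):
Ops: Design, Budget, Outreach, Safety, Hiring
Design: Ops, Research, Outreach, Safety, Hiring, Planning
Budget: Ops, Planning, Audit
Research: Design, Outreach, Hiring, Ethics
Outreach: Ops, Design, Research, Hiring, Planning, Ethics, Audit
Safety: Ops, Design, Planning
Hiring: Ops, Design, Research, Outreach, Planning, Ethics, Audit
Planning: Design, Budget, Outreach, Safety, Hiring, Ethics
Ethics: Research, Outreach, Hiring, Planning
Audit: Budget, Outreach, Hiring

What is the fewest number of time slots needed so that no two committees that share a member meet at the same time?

4

Design, Outreach, Hiring, Planning are mutually in conflict, so at least 4 time slots are needed.
Using 4 time slots: Ops=3, Design=4, Budget=1, Research=3, Outreach=2, Safety=1, Hiring=1, Planning=3, Ethics=4, Audit=3. Each listed conflict is separated.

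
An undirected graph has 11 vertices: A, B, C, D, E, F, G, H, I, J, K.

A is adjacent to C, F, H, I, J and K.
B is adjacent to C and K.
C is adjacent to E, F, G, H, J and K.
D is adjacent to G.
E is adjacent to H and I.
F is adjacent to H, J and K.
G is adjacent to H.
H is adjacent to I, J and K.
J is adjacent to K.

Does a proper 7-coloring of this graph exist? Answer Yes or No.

Yes

The chromatic number is 6. A, C, F, H, J, K form a clique, so at least 6 colors are needed.
6 colors suffice: color 1 → {C, D, I}; color 2 → {B, H}; color 3 → {A, E, G}; color 4 → {K}; color 5 → {J}; color 6 → {F}.
Since 7 ≥ 6, a proper 7-coloring certainly exists.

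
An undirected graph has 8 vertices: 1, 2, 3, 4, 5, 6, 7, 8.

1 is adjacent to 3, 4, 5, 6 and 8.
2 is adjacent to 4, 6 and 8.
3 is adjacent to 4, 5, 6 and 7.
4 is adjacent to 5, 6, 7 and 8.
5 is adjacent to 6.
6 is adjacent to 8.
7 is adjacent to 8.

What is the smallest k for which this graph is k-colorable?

5

1, 3, 4, 5, 6 are mutually adjacent (a clique of size 5), so at least 5 colors are needed.
5 colors suffice: color red → {4}; color blue → {6, 7}; color green → {1, 2}; color yellow → {3, 8}; color purple → {5}. No two adjacent vertices share a color.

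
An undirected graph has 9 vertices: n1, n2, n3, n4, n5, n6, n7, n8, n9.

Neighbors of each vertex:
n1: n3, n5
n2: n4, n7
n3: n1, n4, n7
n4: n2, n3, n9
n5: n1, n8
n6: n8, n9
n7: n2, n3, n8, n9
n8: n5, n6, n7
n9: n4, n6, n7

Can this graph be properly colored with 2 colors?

No

The cycle n3-n1-n5-n8-n7-n3 has odd length 5, so it cannot be 2-colored; at least 3 colors are needed.
So 2 colors are not enough.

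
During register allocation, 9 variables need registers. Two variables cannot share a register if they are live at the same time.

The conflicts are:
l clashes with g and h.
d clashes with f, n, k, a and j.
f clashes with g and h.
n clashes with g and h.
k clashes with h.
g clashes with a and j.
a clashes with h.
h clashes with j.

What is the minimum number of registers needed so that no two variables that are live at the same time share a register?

a and h conflict, so at least 2 registers are needed.
2 registers suffice: l=2, d=1, f=2, n=2, k=2, g=1, a=2, h=1, j=2. No two conflicting variables share a register.

2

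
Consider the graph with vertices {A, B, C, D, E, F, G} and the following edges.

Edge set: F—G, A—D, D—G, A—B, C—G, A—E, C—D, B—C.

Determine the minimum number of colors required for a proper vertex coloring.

3

C, D, G are pairwise adjacent, so at least 3 colors are needed.
3 colors suffice: color 1 → {A, G}; color 2 → {B, D, E, F}; color 3 → {C}. Every edge joins two different colors.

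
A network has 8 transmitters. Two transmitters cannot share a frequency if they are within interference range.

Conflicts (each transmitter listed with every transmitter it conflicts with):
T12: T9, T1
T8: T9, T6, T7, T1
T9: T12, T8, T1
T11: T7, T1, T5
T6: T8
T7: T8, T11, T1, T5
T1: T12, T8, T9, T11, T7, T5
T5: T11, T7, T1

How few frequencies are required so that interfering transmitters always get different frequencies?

4

T11, T7, T1, T5 are mutually in conflict, so at least 4 frequencies are needed.
A valid assignment using 4 frequencies: T12=2, T8=2, T9=3, T11=2, T6=1, T7=3, T1=1, T5=4. Each listed conflict is separated.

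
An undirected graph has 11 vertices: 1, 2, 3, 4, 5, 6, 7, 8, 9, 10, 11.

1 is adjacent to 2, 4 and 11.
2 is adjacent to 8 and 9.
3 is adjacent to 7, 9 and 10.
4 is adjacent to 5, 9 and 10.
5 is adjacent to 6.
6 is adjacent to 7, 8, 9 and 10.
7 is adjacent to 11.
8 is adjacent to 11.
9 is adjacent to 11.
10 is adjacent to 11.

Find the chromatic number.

2

10 and 11 are adjacent, so at least 2 colors are needed.
2 colors suffice: 1=b, 2=a, 3=a, 4=a, 5=b, 6=a, 7=b, 8=b, 9=b, 10=b, 11=a. Every edge joins two different colors.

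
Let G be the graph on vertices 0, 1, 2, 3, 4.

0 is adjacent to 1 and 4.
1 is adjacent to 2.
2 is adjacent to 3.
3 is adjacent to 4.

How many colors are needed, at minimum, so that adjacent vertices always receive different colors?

The cycle 4-0-1-2-3-4 has odd length 5, so it cannot be 2-colored; at least 3 colors are needed.
3 colors suffice: color a → {1, 4}; color b → {0, 3}; color c → {2}. Every edge joins two different colors.

3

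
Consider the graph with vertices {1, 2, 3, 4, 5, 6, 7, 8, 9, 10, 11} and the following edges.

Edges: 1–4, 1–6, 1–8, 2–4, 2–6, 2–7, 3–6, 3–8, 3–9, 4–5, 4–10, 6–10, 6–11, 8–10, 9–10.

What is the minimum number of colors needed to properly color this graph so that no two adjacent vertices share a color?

3 and 9 are adjacent, so at least 2 colors are needed.
A valid assignment using 2 colors: 1=b, 2=b, 3=b, 4=a, 5=b, 6=a, 7=a, 8=a, 9=a, 10=b, 11=b. No two adjacent vertices share a color.

2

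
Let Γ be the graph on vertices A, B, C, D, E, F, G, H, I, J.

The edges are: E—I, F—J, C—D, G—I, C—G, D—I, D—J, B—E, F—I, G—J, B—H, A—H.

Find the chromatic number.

2

B and E are adjacent, so at least 2 colors are needed.
One proper 2-coloring: A=1, B=1, C=1, D=2, E=2, F=2, G=2, H=2, I=1, J=1. Every edge joins two different colors.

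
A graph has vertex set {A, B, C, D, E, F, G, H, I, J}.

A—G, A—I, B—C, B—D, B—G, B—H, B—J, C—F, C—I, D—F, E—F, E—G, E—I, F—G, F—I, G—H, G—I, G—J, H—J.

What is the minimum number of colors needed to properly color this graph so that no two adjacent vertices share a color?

4

E, F, G, I form a clique, so at least 4 colors are needed.
4 colors suffice: color 1 → {C, D, G}; color 2 → {A, B, F}; color 3 → {I, J}; color 4 → {E, H}. Every edge joins two different colors.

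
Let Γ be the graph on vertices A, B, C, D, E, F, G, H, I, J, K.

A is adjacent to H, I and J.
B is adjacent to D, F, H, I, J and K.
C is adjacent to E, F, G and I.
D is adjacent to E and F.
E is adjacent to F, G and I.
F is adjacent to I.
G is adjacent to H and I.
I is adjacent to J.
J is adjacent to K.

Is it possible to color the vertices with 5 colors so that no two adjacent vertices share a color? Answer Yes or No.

The chromatic number is 4. C, E, F, I are mutually adjacent (a clique of size 4), so at least 4 colors are needed.
One proper 4-coloring: A=blue, B=blue, C=yellow, D=red, E=blue, F=green, G=green, H=red, I=red, J=green, K=red.
Since 5 ≥ 4, a proper 5-coloring certainly exists.

Yes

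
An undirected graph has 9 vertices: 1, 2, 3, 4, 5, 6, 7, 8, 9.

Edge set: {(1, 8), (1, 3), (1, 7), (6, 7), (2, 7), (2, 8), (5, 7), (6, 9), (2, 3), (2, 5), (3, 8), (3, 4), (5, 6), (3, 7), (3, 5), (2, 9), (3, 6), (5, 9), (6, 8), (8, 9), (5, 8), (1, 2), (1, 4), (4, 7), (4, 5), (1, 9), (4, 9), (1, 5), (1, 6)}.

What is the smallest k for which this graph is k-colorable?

1, 2, 5, 8, 9 are pairwise adjacent (a clique of size 5), so at least 5 colors are needed.
5 colors suffice: color red → {1}; color blue → {5}; color green → {3, 9}; color yellow → {2, 4, 6}; color purple → {7, 8}. No two adjacent vertices share a color.

5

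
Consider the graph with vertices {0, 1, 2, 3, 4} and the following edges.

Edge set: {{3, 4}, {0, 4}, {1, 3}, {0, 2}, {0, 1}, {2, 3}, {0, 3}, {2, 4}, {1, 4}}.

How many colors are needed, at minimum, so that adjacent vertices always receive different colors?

4

0, 1, 3, 4 are pairwise adjacent (a clique of size 4), so at least 4 colors are needed.
4 colors suffice: 0=a, 1=d, 2=d, 3=c, 4=b. No two adjacent vertices share a color.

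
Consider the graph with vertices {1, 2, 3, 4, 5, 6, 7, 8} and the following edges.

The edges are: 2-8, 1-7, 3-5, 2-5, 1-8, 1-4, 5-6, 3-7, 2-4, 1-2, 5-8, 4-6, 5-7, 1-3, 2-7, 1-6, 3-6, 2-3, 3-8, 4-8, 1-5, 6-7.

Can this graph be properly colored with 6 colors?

Yes

The chromatic number is 5. 1, 2, 3, 5, 8 form a clique, so at least 5 colors are needed.
A valid assignment using 5 colors: 1=red, 2=blue, 3=green, 4=green, 5=yellow, 6=blue, 7=purple, 8=purple.
Since 6 ≥ 5, a proper 6-coloring certainly exists.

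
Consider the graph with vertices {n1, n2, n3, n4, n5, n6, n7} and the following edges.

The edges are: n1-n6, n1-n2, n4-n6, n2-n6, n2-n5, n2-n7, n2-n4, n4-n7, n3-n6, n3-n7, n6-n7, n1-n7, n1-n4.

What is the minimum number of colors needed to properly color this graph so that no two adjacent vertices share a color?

5

n1, n2, n4, n6, n7 form a clique, so at least 5 colors are needed.
5 colors suffice: color red → {n2, n3}; color blue → {n5, n6}; color green → {n7}; color yellow → {n1}; color purple → {n4}. No two adjacent vertices share a color.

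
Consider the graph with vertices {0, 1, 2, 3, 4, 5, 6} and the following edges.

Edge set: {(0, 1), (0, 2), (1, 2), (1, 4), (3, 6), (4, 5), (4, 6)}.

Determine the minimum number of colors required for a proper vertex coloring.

0, 1, 2 are pairwise adjacent, so at least 3 colors are needed.
One proper 3-coloring: 0=a, 1=b, 2=c, 3=a, 4=a, 5=b, 6=b. Each edge has distinct colors on its endpoints.

3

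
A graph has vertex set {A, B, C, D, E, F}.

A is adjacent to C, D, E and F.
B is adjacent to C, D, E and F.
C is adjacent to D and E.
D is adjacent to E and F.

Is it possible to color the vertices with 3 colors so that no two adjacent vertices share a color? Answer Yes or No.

B, C, D, E are pairwise adjacent (a clique of size 4), so at least 4 colors are needed.
So 3 colors are not enough.

No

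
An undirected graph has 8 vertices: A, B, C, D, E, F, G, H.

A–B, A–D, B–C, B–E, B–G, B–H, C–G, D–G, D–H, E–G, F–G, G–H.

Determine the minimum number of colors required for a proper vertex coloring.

3

B, C, G are pairwise adjacent, so at least 3 colors are needed.
3 colors suffice: color 1 → {A, G}; color 2 → {B, D, F}; color 3 → {C, E, H}. Every edge joins two different colors.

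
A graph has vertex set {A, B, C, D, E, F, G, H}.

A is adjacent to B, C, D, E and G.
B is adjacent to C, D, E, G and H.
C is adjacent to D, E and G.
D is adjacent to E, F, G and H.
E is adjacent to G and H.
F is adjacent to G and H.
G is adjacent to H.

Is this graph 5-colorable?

A, B, C, D, E, G are mutually adjacent (a clique of size 6), so at least 6 colors are needed.
So 5 colors are not enough.

No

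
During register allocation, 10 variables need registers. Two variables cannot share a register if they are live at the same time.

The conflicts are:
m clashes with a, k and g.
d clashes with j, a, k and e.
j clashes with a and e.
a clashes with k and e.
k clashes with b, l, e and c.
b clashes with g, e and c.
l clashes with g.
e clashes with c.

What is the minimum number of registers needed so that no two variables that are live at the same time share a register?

4

k, b, e, c are mutually in conflict, so at least 4 registers are needed.
4 registers suffice: m=2, d=4, j=1, a=3, k=1, b=3, l=2, g=1, e=2, c=4. No two conflicting variables share a register.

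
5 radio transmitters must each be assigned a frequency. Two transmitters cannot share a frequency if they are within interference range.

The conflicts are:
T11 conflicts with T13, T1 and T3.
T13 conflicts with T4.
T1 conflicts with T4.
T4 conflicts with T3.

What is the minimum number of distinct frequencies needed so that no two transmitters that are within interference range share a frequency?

2

T4 and T3 conflict, so at least 2 frequencies are needed.
2 frequencies suffice: frequency 1 → {T11, T4}; frequency 2 → {T13, T1, T3}. Each listed conflict is separated.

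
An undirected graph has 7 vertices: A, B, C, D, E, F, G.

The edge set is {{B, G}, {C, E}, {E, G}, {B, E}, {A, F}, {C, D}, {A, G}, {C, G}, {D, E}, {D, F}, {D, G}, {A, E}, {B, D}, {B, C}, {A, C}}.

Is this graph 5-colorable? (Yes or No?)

The chromatic number is 5. B, C, D, E, G form a clique, so at least 5 colors are needed.
5 colors suffice: color 1 → {C, F}; color 2 → {A, D}; color 3 → {G}; color 4 → {E}; color 5 → {B}.
That is already a proper 5-coloring.

Yes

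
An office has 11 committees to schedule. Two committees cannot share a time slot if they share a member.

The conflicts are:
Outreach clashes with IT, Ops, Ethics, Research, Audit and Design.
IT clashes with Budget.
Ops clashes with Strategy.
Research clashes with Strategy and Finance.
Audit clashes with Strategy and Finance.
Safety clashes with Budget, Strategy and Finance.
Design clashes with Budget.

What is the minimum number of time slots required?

Ops and Strategy conflict, so at least 2 time slots are needed.
2 time slots suffice: time slot 1 → {Outreach, Budget, Strategy, Finance}; time slot 2 → {IT, Ops, Ethics, Research, Audit, Safety, Design}. Each listed conflict is separated.

2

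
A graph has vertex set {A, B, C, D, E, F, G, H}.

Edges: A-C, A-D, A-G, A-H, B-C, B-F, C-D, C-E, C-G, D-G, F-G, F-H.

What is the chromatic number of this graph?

A, C, D, G are mutually adjacent (a clique of size 4), so at least 4 colors are needed.
A valid assignment using 4 colors: A=3, B=2, C=1, D=4, E=2, F=1, G=2, H=2. Each edge has distinct colors on its endpoints.

4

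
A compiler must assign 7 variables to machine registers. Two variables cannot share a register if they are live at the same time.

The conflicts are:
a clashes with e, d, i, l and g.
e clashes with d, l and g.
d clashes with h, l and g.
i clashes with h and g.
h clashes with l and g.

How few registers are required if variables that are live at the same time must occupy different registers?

4

a, e, d, l pairwise conflict, so at least 4 registers are needed.
4 registers suffice: a=1, e=4, d=2, i=2, h=1, l=3, g=3. Each listed conflict is separated.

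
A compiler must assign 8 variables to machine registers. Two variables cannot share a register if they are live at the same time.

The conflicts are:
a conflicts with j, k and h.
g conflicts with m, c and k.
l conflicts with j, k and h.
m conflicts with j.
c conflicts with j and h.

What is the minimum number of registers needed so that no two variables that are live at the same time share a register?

The cycle g-k-l-j-m-g has odd length 5, so it cannot be 2-colored; at least 3 registers are needed.
Using 3 registers: a=2, g=2, l=2, m=3, c=3, j=1, k=1, h=1. Each listed conflict is separated.

3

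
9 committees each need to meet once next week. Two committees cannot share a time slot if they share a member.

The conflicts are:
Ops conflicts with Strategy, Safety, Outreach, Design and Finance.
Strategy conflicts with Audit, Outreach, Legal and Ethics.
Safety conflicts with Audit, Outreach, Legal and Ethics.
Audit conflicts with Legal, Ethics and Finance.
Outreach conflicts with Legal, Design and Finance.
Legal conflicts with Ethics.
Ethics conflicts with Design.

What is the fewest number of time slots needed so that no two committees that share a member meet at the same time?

4

Strategy, Audit, Legal, Ethics pairwise conflict, so at least 4 time slots are needed.
4 time slots suffice: time slot 1 → {Audit, Outreach}; time slot 2 → {Strategy, Safety, Design, Finance}; time slot 3 → {Ops, Ethics}; time slot 4 → {Legal}. No two conflicting committees share a time slot.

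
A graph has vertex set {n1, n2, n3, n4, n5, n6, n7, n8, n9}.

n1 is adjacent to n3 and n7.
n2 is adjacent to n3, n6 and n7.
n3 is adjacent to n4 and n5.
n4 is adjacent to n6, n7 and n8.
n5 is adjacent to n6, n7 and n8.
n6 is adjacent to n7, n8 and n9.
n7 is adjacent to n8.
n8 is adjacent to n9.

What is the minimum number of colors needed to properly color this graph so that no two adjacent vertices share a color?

4

n5, n6, n7, n8 form a clique, so at least 4 colors are needed.
4 colors suffice: n1=2, n2=3, n3=1, n4=4, n5=4, n6=2, n7=1, n8=3, n9=1. No two adjacent vertices share a color.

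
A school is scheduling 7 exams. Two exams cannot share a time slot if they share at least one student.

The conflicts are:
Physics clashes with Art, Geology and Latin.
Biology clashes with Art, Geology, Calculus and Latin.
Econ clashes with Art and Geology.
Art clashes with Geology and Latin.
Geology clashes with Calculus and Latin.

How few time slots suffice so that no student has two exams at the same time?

4

Biology, Art, Geology, Latin all conflict with each other, so at least 4 time slots are needed.
A valid assignment using 4 time slots: Physics=3, Biology=3, Econ=3, Art=2, Geology=1, Calculus=2, Latin=4. Every pair that conflicts lands in different time slots.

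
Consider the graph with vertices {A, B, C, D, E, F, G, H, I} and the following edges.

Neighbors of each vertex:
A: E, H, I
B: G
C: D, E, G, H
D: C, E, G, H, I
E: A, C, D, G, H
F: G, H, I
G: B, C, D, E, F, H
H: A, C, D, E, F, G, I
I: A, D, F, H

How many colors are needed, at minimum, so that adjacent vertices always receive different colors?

C, D, E, G, H are pairwise adjacent (a clique of size 5), so at least 5 colors are needed.
One proper 5-coloring: A=3, B=1, C=5, D=3, E=4, F=3, G=2, H=1, I=2. Every edge joins two different colors.

5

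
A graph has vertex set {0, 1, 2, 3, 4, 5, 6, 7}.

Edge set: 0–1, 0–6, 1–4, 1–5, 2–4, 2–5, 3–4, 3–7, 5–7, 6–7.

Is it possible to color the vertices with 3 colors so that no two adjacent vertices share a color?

The chromatic number is 3. The cycle 7-5-1-0-6-7 has odd length 5, so it cannot be 2-colored; at least 3 colors are needed.
3 colors suffice: color a → {1, 2, 7}; color b → {0, 4, 5}; color c → {3, 6}.
That is already a proper 3-coloring.

Yes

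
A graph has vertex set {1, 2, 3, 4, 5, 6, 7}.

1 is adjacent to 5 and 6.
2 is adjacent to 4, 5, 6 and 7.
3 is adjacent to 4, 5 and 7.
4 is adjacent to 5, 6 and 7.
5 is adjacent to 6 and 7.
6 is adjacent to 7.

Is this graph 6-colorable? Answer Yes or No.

The chromatic number is 5. 2, 4, 5, 6, 7 are mutually adjacent (a clique of size 5), so at least 5 colors are needed.
A valid assignment using 5 colors: 1=b, 2=e, 3=c, 4=b, 5=a, 6=c, 7=d.
Since 6 ≥ 5, a proper 6-coloring certainly exists.

Yes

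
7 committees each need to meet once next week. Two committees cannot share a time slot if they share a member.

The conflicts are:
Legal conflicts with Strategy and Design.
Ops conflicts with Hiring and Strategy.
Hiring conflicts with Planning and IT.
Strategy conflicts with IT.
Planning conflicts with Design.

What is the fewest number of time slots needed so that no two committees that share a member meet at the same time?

Hiring and Planning conflict, so at least 2 time slots are needed.
2 time slots suffice: time slot 1 → {Hiring, Strategy, Design}; time slot 2 → {Legal, Ops, Planning, IT}. Each listed conflict is separated.

2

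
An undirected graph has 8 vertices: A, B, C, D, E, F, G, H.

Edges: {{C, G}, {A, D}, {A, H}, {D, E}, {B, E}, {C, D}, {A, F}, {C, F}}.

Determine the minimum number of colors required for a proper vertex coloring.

2

A and F are adjacent, so at least 2 colors are needed.
One proper 2-coloring: A=1, B=2, C=1, D=2, E=1, F=2, G=2, H=2. No two adjacent vertices share a color.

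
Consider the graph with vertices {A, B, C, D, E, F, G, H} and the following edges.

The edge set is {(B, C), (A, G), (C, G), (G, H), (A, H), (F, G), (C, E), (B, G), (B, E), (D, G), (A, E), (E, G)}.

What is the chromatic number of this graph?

4

B, C, E, G are pairwise adjacent (a clique of size 4), so at least 4 colors are needed.
4 colors suffice: A=3, B=3, C=4, D=2, E=2, F=2, G=1, H=2. Every edge joins two different colors.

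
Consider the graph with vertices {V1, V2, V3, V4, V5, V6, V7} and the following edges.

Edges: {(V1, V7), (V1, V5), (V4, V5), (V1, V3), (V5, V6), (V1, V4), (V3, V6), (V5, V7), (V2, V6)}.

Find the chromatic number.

V1, V5, V7 form a triangle, so at least 3 colors are needed.
3 colors suffice: color 1 → {V2, V3, V5}; color 2 → {V1, V6}; color 3 → {V4, V7}. Each edge has distinct colors on its endpoints.

3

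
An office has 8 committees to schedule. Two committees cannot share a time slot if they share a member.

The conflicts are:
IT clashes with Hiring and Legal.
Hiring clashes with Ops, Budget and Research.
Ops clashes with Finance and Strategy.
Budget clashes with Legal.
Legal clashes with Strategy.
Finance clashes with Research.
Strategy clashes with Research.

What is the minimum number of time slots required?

The cycle Legal-Strategy-Ops-Hiring-Budget-Legal has odd length 5, so it cannot be 2-colored; at least 3 time slots are needed.
3 time slots suffice: IT=3, Hiring=1, Ops=2, Budget=3, Legal=2, Finance=1, Strategy=1, Research=2. No two conflicting committees share a time slot.

3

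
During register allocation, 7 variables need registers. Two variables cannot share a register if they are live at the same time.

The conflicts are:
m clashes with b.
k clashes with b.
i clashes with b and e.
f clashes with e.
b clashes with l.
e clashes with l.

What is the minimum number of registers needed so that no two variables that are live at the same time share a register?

i and e conflict, so at least 2 registers are needed.
2 registers suffice: register 1 → {b, e}; register 2 → {m, k, i, f, l}. Every pair that conflicts lands in different registers.

2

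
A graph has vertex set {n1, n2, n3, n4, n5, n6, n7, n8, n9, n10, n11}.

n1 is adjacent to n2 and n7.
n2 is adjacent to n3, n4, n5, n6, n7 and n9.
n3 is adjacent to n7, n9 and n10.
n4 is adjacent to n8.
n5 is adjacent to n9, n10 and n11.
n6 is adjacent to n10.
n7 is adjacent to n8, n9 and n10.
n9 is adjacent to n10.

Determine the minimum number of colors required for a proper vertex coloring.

n2, n3, n7, n9 form a clique, so at least 4 colors are needed.
4 colors suffice: color 1 → {n2, n8, n10, n11}; color 2 → {n4, n5, n6, n7}; color 3 → {n1, n9}; color 4 → {n3}. No two adjacent vertices share a color.

4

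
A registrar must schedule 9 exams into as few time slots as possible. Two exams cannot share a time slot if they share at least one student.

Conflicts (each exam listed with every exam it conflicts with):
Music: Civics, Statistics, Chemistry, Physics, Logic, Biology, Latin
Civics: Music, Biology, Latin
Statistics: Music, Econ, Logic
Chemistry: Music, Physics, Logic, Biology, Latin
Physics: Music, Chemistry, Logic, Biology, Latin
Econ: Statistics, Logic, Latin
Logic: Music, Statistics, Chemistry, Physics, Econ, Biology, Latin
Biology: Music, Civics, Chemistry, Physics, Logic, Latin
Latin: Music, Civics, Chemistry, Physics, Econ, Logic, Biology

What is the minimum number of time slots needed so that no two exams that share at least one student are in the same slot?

Music, Chemistry, Physics, Logic, Biology, Latin pairwise conflict, so at least 6 time slots are needed.
6 time slots suffice: Music=1, Civics=2, Statistics=3, Chemistry=5, Physics=6, Econ=1, Logic=2, Biology=4, Latin=3. Each listed conflict is separated.

6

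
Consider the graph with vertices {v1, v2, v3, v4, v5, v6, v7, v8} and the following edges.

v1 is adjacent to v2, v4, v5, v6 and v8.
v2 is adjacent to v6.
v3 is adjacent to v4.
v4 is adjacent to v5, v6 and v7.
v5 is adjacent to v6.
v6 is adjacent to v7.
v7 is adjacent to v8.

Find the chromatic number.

4

v1, v4, v5, v6 are mutually adjacent (a clique of size 4), so at least 4 colors are needed.
A valid assignment using 4 colors: v1=2, v2=1, v3=2, v4=1, v5=4, v6=3, v7=2, v8=1. Every edge joins two different colors.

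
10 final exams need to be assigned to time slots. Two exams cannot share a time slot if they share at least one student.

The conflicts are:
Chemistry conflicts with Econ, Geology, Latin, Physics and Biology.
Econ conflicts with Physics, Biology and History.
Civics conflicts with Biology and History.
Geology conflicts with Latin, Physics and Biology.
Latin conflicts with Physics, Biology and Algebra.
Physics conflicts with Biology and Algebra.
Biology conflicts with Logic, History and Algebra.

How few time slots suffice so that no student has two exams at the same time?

5

Chemistry, Geology, Latin, Physics, Biology pairwise conflict, so at least 5 time slots are needed.
A valid assignment using 5 time slots: Chemistry=4, Econ=3, Civics=3, Geology=5, Latin=3, Physics=2, Biology=1, Logic=2, History=2, Algebra=4. No two conflicting exams share a time slot.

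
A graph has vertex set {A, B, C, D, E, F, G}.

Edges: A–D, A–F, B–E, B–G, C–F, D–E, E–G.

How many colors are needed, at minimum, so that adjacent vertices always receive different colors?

3

B, E, G are pairwise adjacent, so at least 3 colors are needed.
3 colors suffice: color 1 → {E, F}; color 2 → {B, C, D}; color 3 → {A, G}. No two adjacent vertices share a color.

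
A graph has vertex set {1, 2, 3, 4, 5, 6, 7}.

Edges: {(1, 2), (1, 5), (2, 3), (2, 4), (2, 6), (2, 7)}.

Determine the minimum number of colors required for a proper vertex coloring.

2 and 6 are adjacent, so at least 2 colors are needed.
2 colors suffice: color a → {2, 5}; color b → {1, 3, 4, 6, 7}. Each edge has distinct colors on its endpoints.

2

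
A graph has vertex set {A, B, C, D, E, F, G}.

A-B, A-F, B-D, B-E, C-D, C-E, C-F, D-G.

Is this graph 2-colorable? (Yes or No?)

The cycle B-A-F-C-D-B has odd length 5, so it cannot be 2-colored; at least 3 colors are needed.
So 2 colors are not enough.

No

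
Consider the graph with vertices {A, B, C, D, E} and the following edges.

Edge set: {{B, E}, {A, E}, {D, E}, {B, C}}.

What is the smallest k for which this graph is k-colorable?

D and E are adjacent, so at least 2 colors are needed.
A valid assignment using 2 colors: A=2, B=2, C=1, D=2, E=1. No two adjacent vertices share a color.

2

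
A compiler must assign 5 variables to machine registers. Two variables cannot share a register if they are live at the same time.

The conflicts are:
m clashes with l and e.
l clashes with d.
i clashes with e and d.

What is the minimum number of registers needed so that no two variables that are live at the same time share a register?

The cycle i-e-m-l-d-i has odd length 5, so it cannot be 2-colored; at least 3 registers are needed.
Using 3 registers: m=1, l=3, i=1, e=2, d=2. Each listed conflict is separated.

3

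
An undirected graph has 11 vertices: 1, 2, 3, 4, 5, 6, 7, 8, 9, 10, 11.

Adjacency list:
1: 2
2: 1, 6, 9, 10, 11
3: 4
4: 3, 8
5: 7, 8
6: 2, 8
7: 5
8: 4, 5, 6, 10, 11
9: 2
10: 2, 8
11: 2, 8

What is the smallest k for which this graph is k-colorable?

2 and 9 are adjacent, so at least 2 colors are needed.
2 colors suffice: color a → {2, 3, 7, 8}; color b → {1, 4, 5, 6, 9, 10, 11}. No two adjacent vertices share a color.

2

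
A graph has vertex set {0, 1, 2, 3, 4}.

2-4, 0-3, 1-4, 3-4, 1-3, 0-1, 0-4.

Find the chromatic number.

4

0, 1, 3, 4 are mutually adjacent (a clique of size 4), so at least 4 colors are needed.
A valid assignment using 4 colors: 0=yellow, 1=green, 2=blue, 3=blue, 4=red. Every edge joins two different colors.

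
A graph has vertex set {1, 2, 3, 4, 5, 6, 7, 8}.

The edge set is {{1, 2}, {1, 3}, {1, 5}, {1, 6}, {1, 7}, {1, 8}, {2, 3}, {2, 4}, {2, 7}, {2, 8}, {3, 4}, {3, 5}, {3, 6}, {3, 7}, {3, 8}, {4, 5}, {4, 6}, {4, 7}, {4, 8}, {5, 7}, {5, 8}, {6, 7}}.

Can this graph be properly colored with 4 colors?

Yes

The chromatic number is 4. 1, 3, 6, 7 are mutually adjacent (a clique of size 4), so at least 4 colors are needed.
4 colors suffice: 1=c, 2=d, 3=a, 4=c, 5=d, 6=d, 7=b, 8=b.
That is already a proper 4-coloring.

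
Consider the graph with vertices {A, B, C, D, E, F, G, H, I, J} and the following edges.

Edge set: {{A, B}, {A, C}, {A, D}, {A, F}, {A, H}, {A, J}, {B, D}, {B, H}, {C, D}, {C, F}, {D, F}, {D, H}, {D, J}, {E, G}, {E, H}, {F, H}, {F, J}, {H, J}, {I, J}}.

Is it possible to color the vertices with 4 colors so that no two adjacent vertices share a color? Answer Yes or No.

No

A, D, F, H, J are pairwise adjacent (a clique of size 5), so at least 5 colors are needed.
So 4 colors are not enough.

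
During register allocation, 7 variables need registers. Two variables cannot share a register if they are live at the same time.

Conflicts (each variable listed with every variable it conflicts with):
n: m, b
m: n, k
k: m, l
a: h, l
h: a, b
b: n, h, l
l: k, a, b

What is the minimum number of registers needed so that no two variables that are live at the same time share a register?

The cycle n-b-l-k-m-n has odd length 5, so it cannot be 2-colored; at least 3 registers are needed.
Using 3 registers: n=3, m=1, k=2, a=2, h=1, b=2, l=1. No two conflicting variables share a register.

3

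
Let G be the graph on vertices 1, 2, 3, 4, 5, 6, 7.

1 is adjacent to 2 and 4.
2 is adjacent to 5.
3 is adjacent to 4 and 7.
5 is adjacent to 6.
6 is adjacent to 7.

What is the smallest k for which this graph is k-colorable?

The cycle 7-3-4-1-2-5-6-7 has odd length 7, so it cannot be 2-colored; at least 3 colors are needed.
3 colors suffice: 1=a, 2=b, 3=a, 4=b, 5=c, 6=a, 7=b. Each edge has distinct colors on its endpoints.

3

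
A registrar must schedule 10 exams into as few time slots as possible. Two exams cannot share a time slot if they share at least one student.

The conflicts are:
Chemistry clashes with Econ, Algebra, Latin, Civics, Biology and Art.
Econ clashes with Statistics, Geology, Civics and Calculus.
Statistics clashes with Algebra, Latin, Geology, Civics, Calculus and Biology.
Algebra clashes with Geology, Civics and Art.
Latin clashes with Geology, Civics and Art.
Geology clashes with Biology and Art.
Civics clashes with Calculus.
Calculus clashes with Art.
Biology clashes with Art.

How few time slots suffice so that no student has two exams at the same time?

4

Econ, Statistics, Civics, Calculus all conflict with each other, so at least 4 time slots are needed.
A valid assignment using 4 time slots: Chemistry=2, Econ=4, Statistics=1, Algebra=4, Latin=4, Geology=2, Civics=3, Calculus=2, Biology=3, Art=1. Each listed conflict is separated.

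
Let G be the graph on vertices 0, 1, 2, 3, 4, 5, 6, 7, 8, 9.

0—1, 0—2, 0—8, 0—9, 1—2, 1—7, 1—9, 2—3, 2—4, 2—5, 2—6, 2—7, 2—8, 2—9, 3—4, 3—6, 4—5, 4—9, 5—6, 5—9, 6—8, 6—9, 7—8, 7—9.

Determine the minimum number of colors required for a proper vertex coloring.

2, 5, 6, 9 are mutually adjacent (a clique of size 4), so at least 4 colors are needed.
4 colors suffice: 0=green, 1=yellow, 2=red, 3=blue, 4=green, 5=yellow, 6=green, 7=green, 8=blue, 9=blue. No two adjacent vertices share a color.

4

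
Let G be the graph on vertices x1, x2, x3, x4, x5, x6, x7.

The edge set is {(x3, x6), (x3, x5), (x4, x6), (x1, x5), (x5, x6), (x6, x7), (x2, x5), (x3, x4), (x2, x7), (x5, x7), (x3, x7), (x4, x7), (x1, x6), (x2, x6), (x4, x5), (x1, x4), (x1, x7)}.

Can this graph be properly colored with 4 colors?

No

x3, x4, x5, x6, x7 are pairwise adjacent (a clique of size 5), so at least 5 colors are needed.
So 4 colors are not enough.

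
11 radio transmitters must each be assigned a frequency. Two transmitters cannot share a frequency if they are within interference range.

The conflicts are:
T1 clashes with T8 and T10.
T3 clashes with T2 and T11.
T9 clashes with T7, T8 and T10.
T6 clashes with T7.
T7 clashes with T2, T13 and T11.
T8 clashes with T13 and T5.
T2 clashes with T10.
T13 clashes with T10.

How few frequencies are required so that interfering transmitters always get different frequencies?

2

T9 and T7 conflict, so at least 2 frequencies are needed.
2 frequencies suffice: frequency 1 → {T3, T7, T8, T10}; frequency 2 → {T1, T9, T6, T2, T13, T11, T5}. No two conflicting transmitters share a frequency.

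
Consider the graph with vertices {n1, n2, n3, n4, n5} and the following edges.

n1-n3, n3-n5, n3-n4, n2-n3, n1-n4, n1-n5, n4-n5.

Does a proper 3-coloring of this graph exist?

No

n1, n3, n4, n5 are mutually adjacent (a clique of size 4), so at least 4 colors are needed.
So 3 colors are not enough.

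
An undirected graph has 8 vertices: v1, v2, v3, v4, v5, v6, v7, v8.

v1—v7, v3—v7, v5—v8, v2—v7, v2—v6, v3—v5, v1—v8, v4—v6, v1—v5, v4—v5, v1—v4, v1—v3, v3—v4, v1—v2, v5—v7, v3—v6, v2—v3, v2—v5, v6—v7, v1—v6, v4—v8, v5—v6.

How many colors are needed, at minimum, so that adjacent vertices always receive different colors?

v1, v2, v3, v5, v6, v7 are mutually adjacent (a clique of size 6), so at least 6 colors are needed.
One proper 6-coloring: v1=2, v2=5, v3=4, v4=5, v5=1, v6=3, v7=6, v8=3. Each edge has distinct colors on its endpoints.

6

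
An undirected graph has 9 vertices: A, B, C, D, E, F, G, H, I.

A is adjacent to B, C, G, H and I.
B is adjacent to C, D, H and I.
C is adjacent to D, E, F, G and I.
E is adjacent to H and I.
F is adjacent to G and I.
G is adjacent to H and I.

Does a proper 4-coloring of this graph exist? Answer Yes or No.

Yes

The chromatic number is 4. A, B, C, I form a clique, so at least 4 colors are needed.
4 colors suffice: color 1 → {C, H}; color 2 → {D, I}; color 3 → {B, E, G}; color 4 → {A, F}.
That is already a proper 4-coloring.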